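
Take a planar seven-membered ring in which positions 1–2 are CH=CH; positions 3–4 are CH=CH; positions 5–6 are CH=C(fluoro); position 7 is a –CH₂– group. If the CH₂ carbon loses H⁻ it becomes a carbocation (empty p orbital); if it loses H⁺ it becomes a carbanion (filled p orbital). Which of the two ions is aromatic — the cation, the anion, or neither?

In either ion the ring is fully conjugated: every atom, including the new sp² carbon, supplies a p orbital.
Cation: 3 × 2 + 0 = 6 π electrons → 4(1)+2, aromatic.
Anion: 3 × 2 + 2 = 8 π electrons → 4(2), antiaromatic.

The cation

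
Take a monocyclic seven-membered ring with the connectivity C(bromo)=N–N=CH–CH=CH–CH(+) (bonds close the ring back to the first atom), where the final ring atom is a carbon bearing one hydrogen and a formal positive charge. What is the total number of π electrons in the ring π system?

Check conjugation: the double-bond atoms are sp², each contributing one p electron; each sp² =N– keeps its lone pair in-plane and puts one electron into the π system; the carbocation has an empty p orbital — every position has a p orbital, so the cyclic π system is continuous.
π-electron count: 3 × 2 = 6 from the double-bond units + 0 from the CH(+) atom = 6.

6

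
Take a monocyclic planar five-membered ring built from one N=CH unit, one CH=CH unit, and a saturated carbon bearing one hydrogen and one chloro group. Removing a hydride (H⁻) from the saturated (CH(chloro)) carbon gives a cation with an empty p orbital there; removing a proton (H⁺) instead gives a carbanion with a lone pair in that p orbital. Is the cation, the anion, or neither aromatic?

In either ion the ring is fully conjugated: every atom, including the new sp² carbon, supplies a p orbital.
Cation: 2 × 2 + 0 = 4 π electrons → 4(1), antiaromatic.
Anion: 2 × 2 + 2 = 6 π electrons → 4(1)+2, aromatic.

The anion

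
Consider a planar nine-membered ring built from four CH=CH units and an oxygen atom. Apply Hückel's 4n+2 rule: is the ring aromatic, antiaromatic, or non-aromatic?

Aromatic

Every ring atom contributes a p orbital perpendicular to the ring (every atom in a ring double bond is sp² and brings one electron to the p orbital; the oxygen donates one lone pair from its p orbital), so the π system is cyclic and fully conjugated.
Counting π electrons: 4 × 2 = 8 from the double-bond units + 2 from the O atom = 10.
Since 10 = 4·2 + 2, the ring meets the 4n+2 criterion.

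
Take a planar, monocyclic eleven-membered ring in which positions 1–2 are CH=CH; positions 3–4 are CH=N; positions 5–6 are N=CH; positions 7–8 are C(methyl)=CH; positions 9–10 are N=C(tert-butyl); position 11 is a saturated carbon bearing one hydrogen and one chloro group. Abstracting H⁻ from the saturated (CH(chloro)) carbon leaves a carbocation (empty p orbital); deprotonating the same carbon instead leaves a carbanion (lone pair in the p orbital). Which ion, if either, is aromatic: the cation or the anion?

The cation

Both ions have a continuous loop of p orbitals — each ring atom is sp².
Cation: 5 × 2 + 0 = 10 π electrons → 4(2)+2, aromatic.
Anion: 5 × 2 + 2 = 12 π electrons → 4(3), antiaromatic.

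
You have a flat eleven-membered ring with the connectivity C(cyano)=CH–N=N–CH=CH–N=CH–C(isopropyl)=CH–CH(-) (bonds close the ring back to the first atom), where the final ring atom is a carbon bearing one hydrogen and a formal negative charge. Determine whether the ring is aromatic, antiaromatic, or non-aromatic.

Antiaromatic

Check conjugation: the double-bond atoms are sp², each contributing one p electron; each =N– nitrogen is pyridine-type (lone pair in the sp² plane, one electron in the p orbital); the carbanion's lone pair occupies the p orbital — every position has a p orbital, so the cyclic π system is continuous.
Counting π electrons: 5 × 2 = 10 from the double-bond units + 2 from the CH(-) atom = 12.
A 4n π count (12, n = 3) in a planar conjugated ring means antiaromatic.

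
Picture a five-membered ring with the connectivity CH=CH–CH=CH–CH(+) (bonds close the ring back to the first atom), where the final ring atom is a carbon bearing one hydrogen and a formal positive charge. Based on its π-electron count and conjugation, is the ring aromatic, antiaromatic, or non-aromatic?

Antiaromatic

Check conjugation: every atom in a ring double bond is sp² and brings one electron to the p orbital; the carbocation has an empty p orbital — every position has a p orbital, so the cyclic π system is continuous.
Adding the contributions, 2 × 2 = 4 from the double-bond units + 0 from the CH(+) atom = 4.
A 4n π count (4, n = 1) in a planar conjugated ring means antiaromatic.
(This ring is the cyclopentadienyl cation.)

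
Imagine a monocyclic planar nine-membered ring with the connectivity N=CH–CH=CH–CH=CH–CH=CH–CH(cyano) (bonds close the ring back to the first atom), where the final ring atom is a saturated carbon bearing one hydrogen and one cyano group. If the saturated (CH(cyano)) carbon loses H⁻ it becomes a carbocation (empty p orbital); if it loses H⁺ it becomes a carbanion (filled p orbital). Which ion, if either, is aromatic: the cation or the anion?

The anion

Once that carbon is sp², every ring atom has a p orbital and both ions are fully conjugated.
Cation: 4 × 2 + 0 = 8 π electrons → 4(2), antiaromatic.
Anion: 4 × 2 + 2 = 10 π electrons → 4(2)+2, aromatic.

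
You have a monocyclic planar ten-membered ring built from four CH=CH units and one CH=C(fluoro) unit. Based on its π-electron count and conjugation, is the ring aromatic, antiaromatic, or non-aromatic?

Aromatic

All ring atoms are sp² and supply a p orbital to the ring (each doubly-bonded ring atom is sp² with one p-orbital electron); the conjugation is uninterrupted.
Adding the contributions, 5 × 2 = 10 from the 5 double-bond units.
With 10 π electrons (n = 2), the Hückel 4n+2 condition holds.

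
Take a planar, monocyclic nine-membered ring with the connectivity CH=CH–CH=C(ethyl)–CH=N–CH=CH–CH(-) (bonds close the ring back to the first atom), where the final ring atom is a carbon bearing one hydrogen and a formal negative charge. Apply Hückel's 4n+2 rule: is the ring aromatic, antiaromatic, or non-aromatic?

Aromatic

Every ring atom contributes a p orbital perpendicular to the ring (each doubly-bonded ring atom is sp² with one p-orbital electron; the doubly-bonded nitrogens are pyridine-type — their lone pairs lie in the ring plane, leaving one electron in the p orbital; the carbanion's lone pair occupies the p orbital), so the π system is cyclic and fully conjugated.
Tallying contributions gives 4 × 2 = 8 from the double-bond units + 2 from the CH(-) atom = 10.
That gives a 4n+2 count (10, n = 2).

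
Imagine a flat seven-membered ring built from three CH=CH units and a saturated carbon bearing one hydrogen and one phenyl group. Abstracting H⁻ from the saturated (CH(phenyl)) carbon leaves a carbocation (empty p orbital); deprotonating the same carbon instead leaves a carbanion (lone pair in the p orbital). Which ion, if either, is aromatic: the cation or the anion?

In either ion the ring is fully conjugated: every atom, including the new sp² carbon, supplies a p orbital.
Cation: 3 × 2 + 0 = 6 π electrons → 4(1)+2, aromatic.
Anion: 3 × 2 + 2 = 8 π electrons → 4(2), antiaromatic.

The cation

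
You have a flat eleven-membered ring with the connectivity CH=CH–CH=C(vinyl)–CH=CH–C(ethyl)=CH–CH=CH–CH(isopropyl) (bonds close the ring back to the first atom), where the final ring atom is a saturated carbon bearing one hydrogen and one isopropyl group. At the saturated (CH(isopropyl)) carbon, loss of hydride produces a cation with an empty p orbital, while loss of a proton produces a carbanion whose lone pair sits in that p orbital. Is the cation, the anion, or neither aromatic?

In both ions every ring atom is sp² and contributes a p orbital, so both rings are fully conjugated.
Cation: 5 × 2 + 0 = 10 π electrons → 4(2)+2, aromatic.
Anion: 5 × 2 + 2 = 12 π electrons → 4(3), antiaromatic.

The cation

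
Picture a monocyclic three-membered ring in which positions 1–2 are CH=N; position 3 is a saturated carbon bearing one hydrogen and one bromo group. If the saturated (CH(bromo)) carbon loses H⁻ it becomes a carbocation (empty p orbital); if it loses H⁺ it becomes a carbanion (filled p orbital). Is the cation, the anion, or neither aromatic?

The cation

In both ions every ring atom is sp² and contributes a p orbital, so both rings are fully conjugated.
Cation: 1 × 2 + 0 = 2 π electrons → 4(0)+2, aromatic.
Anion: 1 × 2 + 2 = 4 π electrons → 4(1), antiaromatic.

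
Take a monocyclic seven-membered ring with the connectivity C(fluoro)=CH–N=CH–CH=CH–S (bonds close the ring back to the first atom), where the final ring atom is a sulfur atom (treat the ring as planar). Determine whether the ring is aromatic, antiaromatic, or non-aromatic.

Antiaromatic

The p orbitals form a continuous loop: each doubly-bonded ring atom is sp² with one p-orbital electron; each sp² =N– keeps its lone pair in-plane and puts one electron into the π system; the sulfur donates one lone pair from its p orbital. The ring is fully conjugated.
π-electron count: 3 × 2 = 6 from the double-bond units + 2 from the S atom = 8.
8 is a 4n count (n = 2), so the planar conjugated ring is antiaromatic.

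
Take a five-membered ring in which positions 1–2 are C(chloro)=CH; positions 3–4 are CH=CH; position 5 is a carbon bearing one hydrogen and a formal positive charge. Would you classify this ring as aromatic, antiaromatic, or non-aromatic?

Antiaromatic

All ring atoms are sp² and supply a p orbital to the ring (the double-bond atoms are sp², each contributing one p electron; the carbocation has an empty p orbital); the conjugation is uninterrupted.
π-electron count: 2 × 2 = 4 from the double-bond units + 0 from the CH(+) atom = 4.
A 4n π count (4, n = 1) in a planar conjugated ring means antiaromatic.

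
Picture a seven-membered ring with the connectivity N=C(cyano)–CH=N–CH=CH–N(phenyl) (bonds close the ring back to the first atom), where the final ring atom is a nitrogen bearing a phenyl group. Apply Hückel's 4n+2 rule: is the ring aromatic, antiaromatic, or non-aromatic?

Antiaromatic

Every ring atom contributes a p orbital perpendicular to the ring (every atom in a ring double bond is sp² and brings one electron to the p orbital; the doubly-bonded nitrogens are pyridine-type — their lone pairs lie in the ring plane, leaving one electron in the p orbital; the pyrrole-type nitrogen donates its lone pair from the p orbital), so the π system is cyclic and fully conjugated.
Adding the contributions, 3 × 2 = 6 from the double-bond units + 2 from the N(phenyl) atom = 8.
A 4n π count (8, n = 2) in a planar conjugated ring means antiaromatic.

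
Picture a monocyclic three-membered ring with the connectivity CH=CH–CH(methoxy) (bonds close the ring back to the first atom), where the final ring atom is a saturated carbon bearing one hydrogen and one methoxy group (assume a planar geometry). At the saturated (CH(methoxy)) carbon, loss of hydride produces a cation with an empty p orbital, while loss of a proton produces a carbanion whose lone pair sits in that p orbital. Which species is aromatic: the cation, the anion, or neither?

In both ions every ring atom is sp² and contributes a p orbital, so both rings are fully conjugated.
Cation: 1 × 2 + 0 = 2 π electrons → 4(0)+2, aromatic.
Anion: 1 × 2 + 2 = 4 π electrons → 4(1), antiaromatic.

The cation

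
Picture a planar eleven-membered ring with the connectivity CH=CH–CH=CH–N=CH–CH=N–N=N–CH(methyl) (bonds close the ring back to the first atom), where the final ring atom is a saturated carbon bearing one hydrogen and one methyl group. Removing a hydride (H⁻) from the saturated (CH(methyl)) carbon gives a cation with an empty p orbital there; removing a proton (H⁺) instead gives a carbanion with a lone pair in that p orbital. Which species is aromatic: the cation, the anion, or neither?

Both ions have a continuous loop of p orbitals — each ring atom is sp².
Cation: 5 × 2 + 0 = 10 π electrons → 4(2)+2, aromatic.
Anion: 5 × 2 + 2 = 12 π electrons → 4(3), antiaromatic.

The cation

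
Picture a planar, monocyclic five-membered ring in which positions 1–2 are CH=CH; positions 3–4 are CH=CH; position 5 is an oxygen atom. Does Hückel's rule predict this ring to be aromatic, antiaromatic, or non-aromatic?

Aromatic

All ring atoms are sp² and supply a p orbital to the ring (every atom in a ring double bond is sp² and brings one electron to the p orbital; the oxygen donates one lone pair from its p orbital); the conjugation is uninterrupted.
Adding the contributions, 2 × 2 = 4 from the double-bond units + 2 from the O atom = 6.
6 = 4(1) + 2, which satisfies Hückel's 4n+2 rule.
This is furan.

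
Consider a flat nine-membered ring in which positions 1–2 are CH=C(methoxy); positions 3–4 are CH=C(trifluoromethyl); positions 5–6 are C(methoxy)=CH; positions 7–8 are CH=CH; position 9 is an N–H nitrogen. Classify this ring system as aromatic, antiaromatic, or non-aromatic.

Aromatic

Every ring atom contributes a p orbital perpendicular to the ring (every atom in a ring double bond is sp² and brings one electron to the p orbital; the pyrrole-type nitrogen donates its lone pair from the p orbital), so the π system is cyclic and fully conjugated.
Adding the contributions, 4 × 2 = 8 from the double-bond units + 2 from the NH atom = 10.
10 = 4(2) + 2, which satisfies Hückel's 4n+2 rule.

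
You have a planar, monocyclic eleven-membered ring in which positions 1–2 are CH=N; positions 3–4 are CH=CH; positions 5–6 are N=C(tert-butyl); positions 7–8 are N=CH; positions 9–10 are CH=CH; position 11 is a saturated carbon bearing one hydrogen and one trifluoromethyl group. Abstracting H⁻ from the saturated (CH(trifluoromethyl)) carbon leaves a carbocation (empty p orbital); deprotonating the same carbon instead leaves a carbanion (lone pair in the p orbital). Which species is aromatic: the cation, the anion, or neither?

Both ions have a continuous loop of p orbitals — each ring atom is sp².
Cation: 5 × 2 + 0 = 10 π electrons → 4(2)+2, aromatic.
Anion: 5 × 2 + 2 = 12 π electrons → 4(3), antiaromatic.

The cation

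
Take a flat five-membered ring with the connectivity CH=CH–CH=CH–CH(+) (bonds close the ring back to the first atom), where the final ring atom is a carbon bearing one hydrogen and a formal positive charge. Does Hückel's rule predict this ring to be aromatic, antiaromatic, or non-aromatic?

The p orbitals form a continuous loop: the double-bond atoms are sp², each contributing one p electron; the carbocation has an empty p orbital. The ring is fully conjugated.
π-electron count: 2 × 2 = 4 from the double-bond units + 0 from the CH(+) atom = 4.
4 is a 4n count (n = 1), so the planar conjugated ring is antiaromatic.

Antiaromatic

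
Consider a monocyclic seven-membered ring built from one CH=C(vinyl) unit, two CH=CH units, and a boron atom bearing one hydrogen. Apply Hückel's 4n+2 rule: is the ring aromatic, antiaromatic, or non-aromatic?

Aromatic

The p orbitals form a continuous loop: each doubly-bonded ring atom is sp² with one p-orbital electron; the boron has an empty p orbital. The ring is fully conjugated.
Adding the contributions, 3 × 2 = 6 from the double-bond units + 0 from the BH atom = 6.
With 6 π electrons (n = 1), the Hückel 4n+2 condition holds.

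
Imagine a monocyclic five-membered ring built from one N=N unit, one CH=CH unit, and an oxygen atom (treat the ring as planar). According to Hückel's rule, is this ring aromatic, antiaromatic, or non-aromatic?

Aromatic

Every ring atom contributes a p orbital perpendicular to the ring (the double-bond atoms are sp², each contributing one p electron; each =N– nitrogen is pyridine-type (lone pair in the sp² plane, one electron in the p orbital); the oxygen donates one lone pair from its p orbital), so the π system is cyclic and fully conjugated.
Counting π electrons: 2 × 2 = 4 from the double-bond units + 2 from the O atom = 6.
Since 6 = 4·1 + 2, the ring meets the 4n+2 criterion.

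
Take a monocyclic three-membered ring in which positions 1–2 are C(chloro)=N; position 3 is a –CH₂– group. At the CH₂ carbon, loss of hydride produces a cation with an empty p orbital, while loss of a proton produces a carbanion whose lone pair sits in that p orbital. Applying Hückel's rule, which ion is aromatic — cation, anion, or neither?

In both ions every ring atom is sp² and contributes a p orbital, so both rings are fully conjugated.
Cation: 1 × 2 + 0 = 2 π electrons → 4(0)+2, aromatic.
Anion: 1 × 2 + 2 = 4 π electrons → 4(1), antiaromatic.

The cation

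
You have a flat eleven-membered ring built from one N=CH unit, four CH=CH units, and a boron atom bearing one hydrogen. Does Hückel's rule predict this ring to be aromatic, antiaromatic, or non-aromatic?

Aromatic

The p orbitals form a continuous loop: each doubly-bonded ring atom is sp² with one p-orbital electron; the doubly-bonded nitrogens are pyridine-type — their lone pairs lie in the ring plane, leaving one electron in the p orbital; the boron has an empty p orbital. The ring is fully conjugated.
Tallying contributions gives 5 × 2 = 10 from the double-bond units + 0 from the BH atom = 10.
Since 10 = 4·2 + 2, the ring meets the 4n+2 criterion.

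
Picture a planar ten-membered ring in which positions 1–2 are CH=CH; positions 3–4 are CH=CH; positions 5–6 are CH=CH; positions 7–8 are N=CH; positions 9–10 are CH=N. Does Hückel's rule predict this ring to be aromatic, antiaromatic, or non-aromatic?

Check conjugation: every atom in a ring double bond is sp² and brings one electron to the p orbital; each =N– nitrogen is pyridine-type (lone pair in the sp² plane, one electron in the p orbital) — every position has a p orbital, so the cyclic π system is continuous.
Adding the contributions, 5 × 2 = 10 from the 5 double-bond units.
With 10 π electrons (n = 2), the Hückel 4n+2 condition holds.

Aromatic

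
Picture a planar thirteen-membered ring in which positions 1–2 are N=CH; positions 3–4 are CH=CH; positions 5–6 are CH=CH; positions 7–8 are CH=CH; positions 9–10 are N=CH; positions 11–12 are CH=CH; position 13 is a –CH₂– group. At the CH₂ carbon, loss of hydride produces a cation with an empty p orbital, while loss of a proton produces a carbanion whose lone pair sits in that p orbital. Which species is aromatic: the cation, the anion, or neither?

The anion

In either ion the ring is fully conjugated: every atom, including the new sp² carbon, supplies a p orbital.
Cation: 6 × 2 + 0 = 12 π electrons → 4(3), antiaromatic.
Anion: 6 × 2 + 2 = 14 π electrons → 4(3)+2, aromatic.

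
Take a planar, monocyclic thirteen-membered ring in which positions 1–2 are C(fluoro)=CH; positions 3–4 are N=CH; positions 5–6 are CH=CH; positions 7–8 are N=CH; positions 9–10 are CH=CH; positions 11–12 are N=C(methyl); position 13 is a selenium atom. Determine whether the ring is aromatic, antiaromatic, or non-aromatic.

Every ring atom contributes a p orbital perpendicular to the ring (each doubly-bonded ring atom is sp² with one p-orbital electron; each sp² =N– keeps its lone pair in-plane and puts one electron into the π system; the selenium donates one lone pair from its p orbital), so the π system is cyclic and fully conjugated.
π-electron count: 6 × 2 = 12 from the double-bond units + 2 from the Se atom = 14.
With 14 π electrons (n = 3), the Hückel 4n+2 condition holds.

Aromatic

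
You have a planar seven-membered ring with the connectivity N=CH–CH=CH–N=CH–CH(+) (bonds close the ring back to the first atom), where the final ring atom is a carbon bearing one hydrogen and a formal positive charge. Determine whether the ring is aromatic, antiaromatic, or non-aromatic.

Check conjugation: each doubly-bonded ring atom is sp² with one p-orbital electron; each =N– nitrogen is pyridine-type (lone pair in the sp² plane, one electron in the p orbital); the carbocation has an empty p orbital — every position has a p orbital, so the cyclic π system is continuous.
Counting π electrons: 3 × 2 = 6 from the double-bond units + 0 from the CH(+) atom = 6.
Since 6 = 4·1 + 2, the ring meets the 4n+2 criterion.

Aromatic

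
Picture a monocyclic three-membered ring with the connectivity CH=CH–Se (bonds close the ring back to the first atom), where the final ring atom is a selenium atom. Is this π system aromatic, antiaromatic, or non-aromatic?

Antiaromatic

The p orbitals form a continuous loop: every atom in a ring double bond is sp² and brings one electron to the p orbital; the selenium donates one lone pair from its p orbital. The ring is fully conjugated.
Adding the contributions, 1 × 2 = 2 from the double-bond unit + 2 from the Se atom = 4.
4 is a 4n count (n = 1), so the planar conjugated ring is antiaromatic.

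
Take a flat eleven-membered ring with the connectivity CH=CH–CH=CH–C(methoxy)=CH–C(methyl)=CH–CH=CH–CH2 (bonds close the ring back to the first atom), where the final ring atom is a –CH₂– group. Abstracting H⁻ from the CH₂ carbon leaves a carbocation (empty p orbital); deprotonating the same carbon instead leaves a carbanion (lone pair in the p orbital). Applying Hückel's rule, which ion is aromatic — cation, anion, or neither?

Both ions have a continuous loop of p orbitals — each ring atom is sp².
Cation: 5 × 2 + 0 = 10 π electrons → 4(2)+2, aromatic.
Anion: 5 × 2 + 2 = 12 π electrons → 4(3), antiaromatic.

The cation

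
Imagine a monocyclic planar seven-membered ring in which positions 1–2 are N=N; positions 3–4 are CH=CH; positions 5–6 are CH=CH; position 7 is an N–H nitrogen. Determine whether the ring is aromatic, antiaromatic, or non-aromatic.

Antiaromatic

Check conjugation: each doubly-bonded ring atom is sp² with one p-orbital electron; each =N– nitrogen is pyridine-type (lone pair in the sp² plane, one electron in the p orbital); the pyrrole-type nitrogen donates its lone pair from the p orbital — every position has a p orbital, so the cyclic π system is continuous.
π-electron count: 3 × 2 = 6 from the double-bond units + 2 from the NH atom = 8.
8 = 4(2); a planar, fully conjugated 4n system is antiaromatic.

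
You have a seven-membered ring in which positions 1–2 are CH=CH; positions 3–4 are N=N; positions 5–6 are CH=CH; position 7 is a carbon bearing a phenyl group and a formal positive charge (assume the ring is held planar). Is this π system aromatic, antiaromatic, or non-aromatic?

Aromatic

Check conjugation: every atom in a ring double bond is sp² and brings one electron to the p orbital; each =N– nitrogen is pyridine-type (lone pair in the sp² plane, one electron in the p orbital); the carbocation has an empty p orbital — every position has a p orbital, so the cyclic π system is continuous.
π-electron count: 3 × 2 = 6 from the double-bond units + 0 from the C(phenyl)(+) atom = 6.
Since 6 = 4·1 + 2, the ring meets the 4n+2 criterion.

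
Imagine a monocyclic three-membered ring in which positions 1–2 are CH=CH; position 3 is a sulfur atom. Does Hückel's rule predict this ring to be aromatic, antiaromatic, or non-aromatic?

Antiaromatic

All ring atoms are sp² and supply a p orbital to the ring (the double-bond atoms are sp², each contributing one p electron; the sulfur donates one lone pair from its p orbital); the conjugation is uninterrupted.
Adding the contributions, 1 × 2 = 2 from the double-bond unit + 2 from the S atom = 4.
4 = 4(1); a planar, fully conjugated 4n system is antiaromatic.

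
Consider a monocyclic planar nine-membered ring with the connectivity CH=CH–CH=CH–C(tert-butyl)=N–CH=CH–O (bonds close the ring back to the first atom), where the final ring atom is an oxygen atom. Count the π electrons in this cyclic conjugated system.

All ring atoms are sp² and supply a p orbital to the ring (every atom in a ring double bond is sp² and brings one electron to the p orbital; each sp² =N– keeps its lone pair in-plane and puts one electron into the π system; the oxygen donates one lone pair from its p orbital); the conjugation is uninterrupted.
Tallying contributions gives 4 × 2 = 8 from the double-bond units + 2 from the O atom = 10.

10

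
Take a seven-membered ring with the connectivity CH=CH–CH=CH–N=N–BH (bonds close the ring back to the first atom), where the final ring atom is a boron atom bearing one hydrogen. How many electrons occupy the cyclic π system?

6

All ring atoms are sp² and supply a p orbital to the ring (the double-bond atoms are sp², each contributing one p electron; each =N– nitrogen is pyridine-type (lone pair in the sp² plane, one electron in the p orbital); the boron has an empty p orbital); the conjugation is uninterrupted.
Counting π electrons: 3 × 2 = 6 from the double-bond units + 0 from the BH atom = 6.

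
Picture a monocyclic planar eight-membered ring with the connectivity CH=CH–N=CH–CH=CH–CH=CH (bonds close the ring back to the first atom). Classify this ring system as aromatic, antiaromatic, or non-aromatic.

Antiaromatic

Every ring atom contributes a p orbital perpendicular to the ring (the double-bond atoms are sp², each contributing one p electron; each =N– nitrogen is pyridine-type (lone pair in the sp² plane, one electron in the p orbital)), so the π system is cyclic and fully conjugated.
Adding the contributions, 4 × 2 = 8 from the 4 double-bond units.
With 8 = 4·2 π electrons, Hückel's rule classifies the planar ring as antiaromatic.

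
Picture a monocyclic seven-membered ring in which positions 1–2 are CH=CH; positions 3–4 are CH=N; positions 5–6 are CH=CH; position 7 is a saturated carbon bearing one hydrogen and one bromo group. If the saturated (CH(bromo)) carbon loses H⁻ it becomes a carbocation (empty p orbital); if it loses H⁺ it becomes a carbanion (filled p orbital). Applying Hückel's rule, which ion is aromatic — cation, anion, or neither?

The cation

Once that carbon is sp², every ring atom has a p orbital and both ions are fully conjugated.
Cation: 3 × 2 + 0 = 6 π electrons → 4(1)+2, aromatic.
Anion: 3 × 2 + 2 = 8 π electrons → 4(2), antiaromatic.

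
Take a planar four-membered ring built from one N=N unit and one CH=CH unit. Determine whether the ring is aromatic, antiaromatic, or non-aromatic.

Every ring atom contributes a p orbital perpendicular to the ring (each doubly-bonded ring atom is sp² with one p-orbital electron; the doubly-bonded nitrogens are pyridine-type — their lone pairs lie in the ring plane, leaving one electron in the p orbital), so the π system is cyclic and fully conjugated.
Counting π electrons: 2 × 2 = 4 from the 2 double-bond units.
A 4n π count (4, n = 1) in a planar conjugated ring means antiaromatic.

Antiaromatic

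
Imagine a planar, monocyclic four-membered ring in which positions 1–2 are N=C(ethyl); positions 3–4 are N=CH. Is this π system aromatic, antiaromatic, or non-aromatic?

Check conjugation: every atom in a ring double bond is sp² and brings one electron to the p orbital; the doubly-bonded nitrogens are pyridine-type — their lone pairs lie in the ring plane, leaving one electron in the p orbital — every position has a p orbital, so the cyclic π system is continuous.
Counting π electrons: 2 × 2 = 4 from the 2 double-bond units.
4 is a 4n count (n = 1), so the planar conjugated ring is antiaromatic.

Antiaromatic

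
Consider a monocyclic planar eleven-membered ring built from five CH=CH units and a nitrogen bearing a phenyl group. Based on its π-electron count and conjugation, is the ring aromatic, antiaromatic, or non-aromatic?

Check conjugation: every atom in a ring double bond is sp² and brings one electron to the p orbital; the pyrrole-type nitrogen donates its lone pair from the p orbital — every position has a p orbital, so the cyclic π system is continuous.
Tallying contributions gives 5 × 2 = 10 from the double-bond units + 2 from the N(phenyl) atom = 12.
12 is a 4n count (n = 3), so the planar conjugated ring is antiaromatic.

Antiaromatic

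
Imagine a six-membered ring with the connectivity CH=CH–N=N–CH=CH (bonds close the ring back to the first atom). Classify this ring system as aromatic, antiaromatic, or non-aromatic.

Aromatic

The p orbitals form a continuous loop: every atom in a ring double bond is sp² and brings one electron to the p orbital; the doubly-bonded nitrogens are pyridine-type — their lone pairs lie in the ring plane, leaving one electron in the p orbital. The ring is fully conjugated.
π-electron count: 3 × 2 = 6 from the 3 double-bond units.
That gives a 4n+2 count (6, n = 1).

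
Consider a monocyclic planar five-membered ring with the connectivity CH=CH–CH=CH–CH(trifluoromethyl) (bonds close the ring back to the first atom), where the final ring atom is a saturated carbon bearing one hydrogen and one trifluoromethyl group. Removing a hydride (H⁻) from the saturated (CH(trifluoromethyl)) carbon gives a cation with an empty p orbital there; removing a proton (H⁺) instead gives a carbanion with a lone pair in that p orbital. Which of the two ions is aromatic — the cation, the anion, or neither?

Both ions have a continuous loop of p orbitals — each ring atom is sp².
Cation: 2 × 2 + 0 = 4 π electrons → 4(1), antiaromatic.
Anion: 2 × 2 + 2 = 6 π electrons → 4(1)+2, aromatic.

The anion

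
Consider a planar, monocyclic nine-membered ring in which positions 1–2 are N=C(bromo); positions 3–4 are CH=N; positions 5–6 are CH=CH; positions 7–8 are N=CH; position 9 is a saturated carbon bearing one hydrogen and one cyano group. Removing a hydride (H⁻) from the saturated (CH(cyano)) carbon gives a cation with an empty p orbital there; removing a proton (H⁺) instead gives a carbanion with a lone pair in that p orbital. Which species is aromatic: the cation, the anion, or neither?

In either ion the ring is fully conjugated: every atom, including the new sp² carbon, supplies a p orbital.
Cation: 4 × 2 + 0 = 8 π electrons → 4(2), antiaromatic.
Anion: 4 × 2 + 2 = 10 π electrons → 4(2)+2, aromatic.

The anion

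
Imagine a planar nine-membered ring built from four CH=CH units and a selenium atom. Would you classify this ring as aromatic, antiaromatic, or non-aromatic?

Every ring atom contributes a p orbital perpendicular to the ring (every atom in a ring double bond is sp² and brings one electron to the p orbital; the selenium donates one lone pair from its p orbital), so the π system is cyclic and fully conjugated.
Counting π electrons: 4 × 2 = 8 from the double-bond units + 2 from the Se atom = 10.
Since 10 = 4·2 + 2, the ring meets the 4n+2 criterion.

Aromatic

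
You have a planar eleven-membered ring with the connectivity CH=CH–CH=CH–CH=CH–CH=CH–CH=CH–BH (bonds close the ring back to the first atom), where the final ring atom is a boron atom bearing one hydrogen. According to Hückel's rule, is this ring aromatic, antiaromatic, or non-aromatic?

Aromatic

All ring atoms are sp² and supply a p orbital to the ring (every atom in a ring double bond is sp² and brings one electron to the p orbital; the boron has an empty p orbital); the conjugation is uninterrupted.
π-electron count: 5 × 2 = 10 from the double-bond units + 0 from the BH atom = 10.
That gives a 4n+2 count (10, n = 2).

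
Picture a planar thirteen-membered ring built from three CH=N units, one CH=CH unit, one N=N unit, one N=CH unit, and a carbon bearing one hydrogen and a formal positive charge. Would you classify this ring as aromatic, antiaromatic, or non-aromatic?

All ring atoms are sp² and supply a p orbital to the ring (every atom in a ring double bond is sp² and brings one electron to the p orbital; the doubly-bonded nitrogens are pyridine-type — their lone pairs lie in the ring plane, leaving one electron in the p orbital; the carbocation has an empty p orbital); the conjugation is uninterrupted.
π-electron count: 6 × 2 = 12 from the double-bond units + 0 from the CH(+) atom = 12.
12 = 4(3); a planar, fully conjugated 4n system is antiaromatic.

Antiaromatic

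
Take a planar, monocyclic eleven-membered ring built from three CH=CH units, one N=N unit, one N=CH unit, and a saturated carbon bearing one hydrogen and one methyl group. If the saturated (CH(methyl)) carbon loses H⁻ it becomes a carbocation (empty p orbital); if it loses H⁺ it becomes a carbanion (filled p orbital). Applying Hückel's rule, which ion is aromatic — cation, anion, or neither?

In either ion the ring is fully conjugated: every atom, including the new sp² carbon, supplies a p orbital.
Cation: 5 × 2 + 0 = 10 π electrons → 4(2)+2, aromatic.
Anion: 5 × 2 + 2 = 12 π electrons → 4(3), antiaromatic.

The cation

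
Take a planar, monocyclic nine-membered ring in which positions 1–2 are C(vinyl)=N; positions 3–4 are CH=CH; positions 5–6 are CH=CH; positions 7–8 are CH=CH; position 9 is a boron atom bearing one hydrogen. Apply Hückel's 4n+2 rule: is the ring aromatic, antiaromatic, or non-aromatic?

Antiaromatic

The p orbitals form a continuous loop: the double-bond atoms are sp², each contributing one p electron; each =N– nitrogen is pyridine-type (lone pair in the sp² plane, one electron in the p orbital); the boron has an empty p orbital. The ring is fully conjugated.
Counting π electrons: 4 × 2 = 8 from the double-bond units + 0 from the BH atom = 8.
A 4n π count (8, n = 2) in a planar conjugated ring means antiaromatic.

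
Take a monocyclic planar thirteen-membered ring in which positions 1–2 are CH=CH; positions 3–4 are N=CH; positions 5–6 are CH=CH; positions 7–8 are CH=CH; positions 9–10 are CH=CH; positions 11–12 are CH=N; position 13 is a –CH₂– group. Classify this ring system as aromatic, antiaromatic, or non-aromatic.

Non-aromatic

The CH2 position has four σ bonds — the tetrahedral CH₂ carbon is sp³ and has no p orbital in the ring π system — so the cyclic conjugation is interrupted.
A ring that is not fully conjugated cannot be aromatic or antiaromatic regardless of its π-electron count.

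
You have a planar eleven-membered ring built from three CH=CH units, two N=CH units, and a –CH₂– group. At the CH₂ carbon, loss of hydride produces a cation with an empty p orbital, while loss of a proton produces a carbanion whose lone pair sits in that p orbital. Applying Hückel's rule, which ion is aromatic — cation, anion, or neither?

The cation

In both ions every ring atom is sp² and contributes a p orbital, so both rings are fully conjugated.
Cation: 5 × 2 + 0 = 10 π electrons → 4(2)+2, aromatic.
Anion: 5 × 2 + 2 = 12 π electrons → 4(3), antiaromatic.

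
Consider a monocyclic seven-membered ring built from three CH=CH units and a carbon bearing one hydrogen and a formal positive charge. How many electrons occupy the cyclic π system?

The p orbitals form a continuous loop: every atom in a ring double bond is sp² and brings one electron to the p orbital; the carbocation has an empty p orbital. The ring is fully conjugated.
Adding the contributions, 3 × 2 = 6 from the double-bond units + 0 from the CH(+) atom = 6.
(This ring is the tropylium cation.)

6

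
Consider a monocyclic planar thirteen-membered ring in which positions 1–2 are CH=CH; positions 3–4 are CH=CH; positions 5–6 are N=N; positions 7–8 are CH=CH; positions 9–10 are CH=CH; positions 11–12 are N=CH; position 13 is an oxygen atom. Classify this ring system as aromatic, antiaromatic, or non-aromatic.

Aromatic

Every ring atom contributes a p orbital perpendicular to the ring (the double-bond atoms are sp², each contributing one p electron; the doubly-bonded nitrogens are pyridine-type — their lone pairs lie in the ring plane, leaving one electron in the p orbital; the oxygen donates one lone pair from its p orbital), so the π system is cyclic and fully conjugated.
π-electron count: 6 × 2 = 12 from the double-bond units + 2 from the O atom = 14.
14 = 4(3) + 2, which satisfies Hückel's 4n+2 rule.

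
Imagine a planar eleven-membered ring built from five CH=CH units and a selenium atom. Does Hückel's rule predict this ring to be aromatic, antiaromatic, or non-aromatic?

Check conjugation: each doubly-bonded ring atom is sp² with one p-orbital electron; the selenium donates one lone pair from its p orbital — every position has a p orbital, so the cyclic π system is continuous.
Tallying contributions gives 5 × 2 = 10 from the double-bond units + 2 from the Se atom = 12.
12 = 4(3); a planar, fully conjugated 4n system is antiaromatic.

Antiaromatic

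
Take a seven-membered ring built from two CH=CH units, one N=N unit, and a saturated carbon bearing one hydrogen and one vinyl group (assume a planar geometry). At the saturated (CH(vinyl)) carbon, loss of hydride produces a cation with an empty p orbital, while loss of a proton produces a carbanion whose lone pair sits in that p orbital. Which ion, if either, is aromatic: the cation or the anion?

Both ions have a continuous loop of p orbitals — each ring atom is sp².
Cation: 3 × 2 + 0 = 6 π electrons → 4(1)+2, aromatic.
Anion: 3 × 2 + 2 = 8 π electrons → 4(2), antiaromatic.

The cation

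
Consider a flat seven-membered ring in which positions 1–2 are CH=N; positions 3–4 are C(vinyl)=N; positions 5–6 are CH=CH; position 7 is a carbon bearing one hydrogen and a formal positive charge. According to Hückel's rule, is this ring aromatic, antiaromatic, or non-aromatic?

Aromatic

Every ring atom contributes a p orbital perpendicular to the ring (the double-bond atoms are sp², each contributing one p electron; the doubly-bonded nitrogens are pyridine-type — their lone pairs lie in the ring plane, leaving one electron in the p orbital; the carbocation has an empty p orbital), so the π system is cyclic and fully conjugated.
Tallying contributions gives 3 × 2 = 6 from the double-bond units + 0 from the CH(+) atom = 6.
That gives a 4n+2 count (6, n = 1).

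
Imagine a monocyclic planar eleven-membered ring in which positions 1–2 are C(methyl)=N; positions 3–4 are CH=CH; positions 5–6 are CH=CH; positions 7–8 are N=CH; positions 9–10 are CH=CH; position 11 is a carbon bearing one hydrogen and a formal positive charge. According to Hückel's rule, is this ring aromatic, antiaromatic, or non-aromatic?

Aromatic

Every ring atom contributes a p orbital perpendicular to the ring (each doubly-bonded ring atom is sp² with one p-orbital electron; the doubly-bonded nitrogens are pyridine-type — their lone pairs lie in the ring plane, leaving one electron in the p orbital; the carbocation has an empty p orbital), so the π system is cyclic and fully conjugated.
π-electron count: 5 × 2 = 10 from the double-bond units + 0 from the CH(+) atom = 10.
Since 10 = 4·2 + 2, the ring meets the 4n+2 criterion.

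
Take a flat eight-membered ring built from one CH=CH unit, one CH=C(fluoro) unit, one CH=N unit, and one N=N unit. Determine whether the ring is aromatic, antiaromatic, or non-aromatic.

Antiaromatic

All ring atoms are sp² and supply a p orbital to the ring (every atom in a ring double bond is sp² and brings one electron to the p orbital; each sp² =N– keeps its lone pair in-plane and puts one electron into the π system); the conjugation is uninterrupted.
Counting π electrons: 4 × 2 = 8 from the 4 double-bond units.
A 4n π count (8, n = 2) in a planar conjugated ring means antiaromatic.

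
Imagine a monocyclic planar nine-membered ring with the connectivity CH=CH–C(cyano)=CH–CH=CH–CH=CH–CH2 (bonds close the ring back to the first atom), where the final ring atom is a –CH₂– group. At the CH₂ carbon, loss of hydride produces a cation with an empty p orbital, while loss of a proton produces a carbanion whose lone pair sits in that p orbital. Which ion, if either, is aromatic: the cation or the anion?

In either ion the ring is fully conjugated: every atom, including the new sp² carbon, supplies a p orbital.
Cation: 4 × 2 + 0 = 8 π electrons → 4(2), antiaromatic.
Anion: 4 × 2 + 2 = 10 π electrons → 4(2)+2, aromatic.

The anion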